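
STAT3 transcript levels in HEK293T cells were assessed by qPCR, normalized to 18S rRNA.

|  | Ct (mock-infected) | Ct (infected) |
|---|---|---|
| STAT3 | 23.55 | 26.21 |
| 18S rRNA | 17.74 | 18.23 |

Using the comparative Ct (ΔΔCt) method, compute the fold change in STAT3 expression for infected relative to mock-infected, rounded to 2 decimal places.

ΔCt(mock-infected) = 23.550 − 17.740 = 5.810
ΔCt(infected) = 26.210 − 18.230 = 7.980
ΔΔCt = 7.980 − 5.810 = 2.170
Fold change = 2^(−2.170) = 0.222

0.22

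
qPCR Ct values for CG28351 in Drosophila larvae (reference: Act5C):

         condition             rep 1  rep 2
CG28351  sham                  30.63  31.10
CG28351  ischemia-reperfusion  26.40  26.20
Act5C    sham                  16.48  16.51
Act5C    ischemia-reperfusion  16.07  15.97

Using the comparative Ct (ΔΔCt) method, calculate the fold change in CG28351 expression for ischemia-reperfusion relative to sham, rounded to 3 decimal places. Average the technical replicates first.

Mean Ct: CG28351 sham 30.865; CG28351 ischemia-reperfusion 26.300; Act5C sham 16.495; Act5C ischemia-reperfusion 16.020
ΔCt(sham) = 30.865 − 16.495 = 14.370
ΔCt(ischemia-reperfusion) = 26.300 − 16.020 = 10.280
ΔΔCt = 10.280 − 14.370 = -4.090
Fold change = 2^(−(-4.090)) = 2^4.090 = 17.0299

17.030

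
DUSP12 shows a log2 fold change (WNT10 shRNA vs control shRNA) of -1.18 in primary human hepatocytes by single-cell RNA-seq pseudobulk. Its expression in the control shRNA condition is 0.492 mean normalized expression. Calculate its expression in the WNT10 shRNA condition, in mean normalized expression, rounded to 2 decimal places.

Fold change = 2^(-1.18) = 0.4414
WNT10 shRNA expression = 0.492 × 0.4414 = 0.22

0.22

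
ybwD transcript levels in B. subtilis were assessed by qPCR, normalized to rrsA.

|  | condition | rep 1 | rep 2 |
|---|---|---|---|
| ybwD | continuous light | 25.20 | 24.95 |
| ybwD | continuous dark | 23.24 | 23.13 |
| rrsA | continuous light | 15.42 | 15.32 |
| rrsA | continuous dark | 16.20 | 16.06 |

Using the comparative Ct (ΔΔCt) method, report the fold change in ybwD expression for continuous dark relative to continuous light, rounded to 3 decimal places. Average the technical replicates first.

6.277

Mean Ct: ybwD continuous light 25.075; ybwD continuous dark 23.185; rrsA continuous light 15.370; rrsA continuous dark 16.130
ΔCt(continuous light) = 25.075 − 15.370 = 9.705
ΔCt(continuous dark) = 23.185 − 16.130 = 7.055
ΔΔCt = 7.055 − 9.705 = -2.650
Fold change = 2^(−(-2.650)) = 2^2.650 = 6.2767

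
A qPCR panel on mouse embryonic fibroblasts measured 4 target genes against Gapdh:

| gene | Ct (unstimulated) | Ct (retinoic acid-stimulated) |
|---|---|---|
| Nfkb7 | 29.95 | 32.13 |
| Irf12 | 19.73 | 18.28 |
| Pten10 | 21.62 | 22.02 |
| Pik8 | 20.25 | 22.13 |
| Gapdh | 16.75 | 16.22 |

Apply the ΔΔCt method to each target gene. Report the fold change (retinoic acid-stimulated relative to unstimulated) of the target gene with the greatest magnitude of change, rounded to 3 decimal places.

Nfkb7: ΔΔCt = (32.13−16.22) − (29.95−16.75) = 15.91 − 13.20 = 2.71; fold change = 2^-2.71 = 0.153
Irf12: ΔΔCt = (18.28−16.22) − (19.73−16.75) = 2.06 − 2.98 = -0.92; fold change = 2^0.92 = 1.892
Pten10: ΔΔCt = (22.02−16.22) − (21.62−16.75) = 5.80 − 4.87 = 0.93; fold change = 2^-0.93 = 0.525
Pik8: ΔΔCt = (22.13−16.22) − (20.25−16.75) = 5.91 − 3.50 = 2.41; fold change = 2^-2.41 = 0.188
Nfkb7 has the largest |ΔΔCt| = 2.71.

0.153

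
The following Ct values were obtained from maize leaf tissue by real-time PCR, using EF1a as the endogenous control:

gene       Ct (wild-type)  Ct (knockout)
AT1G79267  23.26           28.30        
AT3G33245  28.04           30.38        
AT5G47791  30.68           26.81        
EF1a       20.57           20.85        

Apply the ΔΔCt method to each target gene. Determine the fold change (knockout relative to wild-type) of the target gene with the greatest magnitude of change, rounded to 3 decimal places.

AT1G79267: ΔΔCt = (28.30−20.85) − (23.26−20.57) = 7.45 − 2.69 = 4.76; fold change = 2^-4.76 = 0.037
AT3G33245: ΔΔCt = (30.38−20.85) − (28.04−20.57) = 9.53 − 7.47 = 2.06; fold change = 2^-2.06 = 0.240
AT5G47791: ΔΔCt = (26.81−20.85) − (30.68−20.57) = 5.96 − 10.11 = -4.15; fold change = 2^4.15 = 17.753
AT1G79267 has the largest |ΔΔCt| = 4.76.

0.037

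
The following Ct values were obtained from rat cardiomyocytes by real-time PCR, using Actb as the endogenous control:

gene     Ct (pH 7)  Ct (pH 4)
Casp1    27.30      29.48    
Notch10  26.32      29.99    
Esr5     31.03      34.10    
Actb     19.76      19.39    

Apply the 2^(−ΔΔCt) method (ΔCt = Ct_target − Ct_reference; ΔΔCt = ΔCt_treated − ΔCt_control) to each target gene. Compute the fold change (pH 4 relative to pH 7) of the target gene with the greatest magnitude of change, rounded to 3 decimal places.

0.061

Casp1: ΔΔCt = (29.48−19.39) − (27.30−19.76) = 10.09 − 7.54 = 2.55; fold change = 2^-2.55 = 0.171
Notch10: ΔΔCt = (29.99−19.39) − (26.32−19.76) = 10.60 − 6.56 = 4.04; fold change = 2^-4.04 = 0.061
Esr5: ΔΔCt = (34.10−19.39) − (31.03−19.76) = 14.71 − 11.27 = 3.44; fold change = 2^-3.44 = 0.092
Notch10 has the largest |ΔΔCt| = 4.04.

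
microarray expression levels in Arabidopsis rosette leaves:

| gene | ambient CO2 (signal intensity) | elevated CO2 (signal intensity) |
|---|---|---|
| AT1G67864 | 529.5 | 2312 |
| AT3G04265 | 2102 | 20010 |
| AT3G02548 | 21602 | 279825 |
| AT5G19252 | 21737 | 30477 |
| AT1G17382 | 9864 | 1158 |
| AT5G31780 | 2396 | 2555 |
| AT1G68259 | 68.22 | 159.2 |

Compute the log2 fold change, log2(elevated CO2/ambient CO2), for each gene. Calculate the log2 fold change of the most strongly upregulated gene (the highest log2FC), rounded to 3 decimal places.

3.695

log2(2312/529.5) = 2.126  (AT1G67864)
log2(20010/2102) = 3.251  (AT3G04265)
log2(279825/21602) = 3.695  (AT3G02548)
log2(30477/21737) = 0.488  (AT5G19252)
log2(1158/9864) = -3.091  (AT1G17382)
log2(2555/2396) = 0.093  (AT5G31780)
log2(159.2/68.22) = 1.223  (AT1G68259)
AT3G02548 is most strongly upregulated.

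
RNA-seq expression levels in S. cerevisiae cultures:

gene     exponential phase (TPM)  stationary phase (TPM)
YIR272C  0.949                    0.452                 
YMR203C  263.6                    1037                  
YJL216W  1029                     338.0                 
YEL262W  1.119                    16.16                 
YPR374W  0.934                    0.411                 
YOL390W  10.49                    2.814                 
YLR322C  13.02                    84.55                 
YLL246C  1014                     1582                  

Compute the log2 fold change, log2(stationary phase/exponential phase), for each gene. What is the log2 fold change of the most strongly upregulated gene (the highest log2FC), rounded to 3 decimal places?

3.852

log2(0.452/0.949) = -1.070  (YIR272C)
log2(1037/263.6) = 1.976  (YMR203C)
log2(338.0/1029) = -1.606  (YJL216W)
log2(16.16/1.119) = 3.852  (YEL262W)
log2(0.411/0.934) = -1.184  (YPR374W)
log2(2.814/10.49) = -1.898  (YOL390W)
log2(84.55/13.02) = 2.699  (YLR322C)
log2(1582/1014) = 0.642  (YLL246C)
YEL262W is most strongly upregulated.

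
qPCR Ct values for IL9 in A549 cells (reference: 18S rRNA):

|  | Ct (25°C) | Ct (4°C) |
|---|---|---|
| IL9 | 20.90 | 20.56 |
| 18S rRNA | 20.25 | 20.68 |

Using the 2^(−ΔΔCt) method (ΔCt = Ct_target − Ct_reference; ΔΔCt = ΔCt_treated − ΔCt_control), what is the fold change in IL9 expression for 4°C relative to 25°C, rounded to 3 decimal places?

ΔCt(25°C) = 20.900 − 20.250 = 0.650
ΔCt(4°C) = 20.560 − 20.680 = -0.120
ΔΔCt = -0.120 − 0.650 = -0.770
Fold change = 2^(−(-0.770)) = 2^0.770 = 1.7053

1.705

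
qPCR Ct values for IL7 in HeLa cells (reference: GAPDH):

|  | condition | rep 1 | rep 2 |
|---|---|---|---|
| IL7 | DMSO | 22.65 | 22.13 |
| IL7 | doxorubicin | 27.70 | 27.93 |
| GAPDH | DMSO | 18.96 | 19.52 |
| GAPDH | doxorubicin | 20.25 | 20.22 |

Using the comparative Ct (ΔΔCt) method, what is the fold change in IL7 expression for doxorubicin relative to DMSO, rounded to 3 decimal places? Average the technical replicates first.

0.046

Mean Ct: IL7 DMSO 22.390; IL7 doxorubicin 27.815; GAPDH DMSO 19.240; GAPDH doxorubicin 20.235
ΔCt(DMSO) = 22.390 − 19.240 = 3.150
ΔCt(doxorubicin) = 27.815 − 20.235 = 7.580
ΔΔCt = 7.580 − 3.150 = 4.430
Fold change = 2^(−4.430) = 0.0464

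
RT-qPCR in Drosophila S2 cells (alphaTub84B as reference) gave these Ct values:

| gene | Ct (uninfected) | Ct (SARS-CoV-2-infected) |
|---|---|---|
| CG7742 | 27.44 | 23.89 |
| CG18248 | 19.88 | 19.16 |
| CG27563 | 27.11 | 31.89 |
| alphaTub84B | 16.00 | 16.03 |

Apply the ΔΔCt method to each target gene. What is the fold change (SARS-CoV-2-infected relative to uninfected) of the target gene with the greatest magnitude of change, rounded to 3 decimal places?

0.037

CG7742: ΔΔCt = (23.89−16.03) − (27.44−16.00) = 7.86 − 11.44 = -3.58; fold change = 2^3.58 = 11.959
CG18248: ΔΔCt = (19.16−16.03) − (19.88−16.00) = 3.13 − 3.88 = -0.75; fold change = 2^0.75 = 1.682
CG27563: ΔΔCt = (31.89−16.03) − (27.11−16.00) = 15.86 − 11.11 = 4.75; fold change = 2^-4.75 = 0.037
CG27563 has the largest |ΔΔCt| = 4.75.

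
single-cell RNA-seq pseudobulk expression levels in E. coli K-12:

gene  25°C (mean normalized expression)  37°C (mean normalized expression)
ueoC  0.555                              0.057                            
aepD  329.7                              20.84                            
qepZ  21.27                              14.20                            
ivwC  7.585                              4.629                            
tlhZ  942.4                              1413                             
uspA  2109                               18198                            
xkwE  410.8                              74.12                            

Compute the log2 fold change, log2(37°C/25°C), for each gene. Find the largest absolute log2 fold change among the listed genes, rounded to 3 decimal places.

log2(0.057/0.555) = -3.283  (ueoC)
log2(20.84/329.7) = -3.984  (aepD)
log2(14.20/21.27) = -0.583  (qepZ)
log2(4.629/7.585) = -0.712  (ivwC)
log2(1413/942.4) = 0.584  (tlhZ)
log2(18198/2109) = 3.109  (uspA)
log2(74.12/410.8) = -2.471  (xkwE)
The largest magnitude belongs to aepD.

3.984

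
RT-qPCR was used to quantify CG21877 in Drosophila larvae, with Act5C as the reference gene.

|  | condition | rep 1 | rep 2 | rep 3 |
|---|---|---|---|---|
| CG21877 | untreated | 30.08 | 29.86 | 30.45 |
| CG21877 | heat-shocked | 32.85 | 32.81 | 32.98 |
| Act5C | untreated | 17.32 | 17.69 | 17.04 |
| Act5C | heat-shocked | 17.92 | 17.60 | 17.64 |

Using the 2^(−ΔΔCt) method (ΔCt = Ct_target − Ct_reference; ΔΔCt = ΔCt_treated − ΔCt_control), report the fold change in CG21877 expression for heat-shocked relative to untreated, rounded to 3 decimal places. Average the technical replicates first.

Mean Ct: CG21877 untreated 30.130; CG21877 heat-shocked 32.880; Act5C untreated 17.350; Act5C heat-shocked 17.720
ΔCt(untreated) = 30.130 − 17.350 = 12.780
ΔCt(heat-shocked) = 32.880 − 17.720 = 15.160
ΔΔCt = 15.160 − 12.780 = 2.380
Fold change = 2^(−2.380) = 0.1921

0.192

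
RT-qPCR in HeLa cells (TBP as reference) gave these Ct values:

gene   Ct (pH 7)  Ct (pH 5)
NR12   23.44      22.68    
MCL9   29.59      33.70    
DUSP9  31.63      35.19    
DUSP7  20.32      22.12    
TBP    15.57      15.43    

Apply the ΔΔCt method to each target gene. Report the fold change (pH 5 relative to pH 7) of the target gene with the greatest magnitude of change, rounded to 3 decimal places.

NR12: ΔΔCt = (22.68−15.43) − (23.44−15.57) = 7.25 − 7.87 = -0.62; fold change = 2^0.62 = 1.537
MCL9: ΔΔCt = (33.70−15.43) − (29.59−15.57) = 18.27 − 14.02 = 4.25; fold change = 2^-4.25 = 0.053
DUSP9: ΔΔCt = (35.19−15.43) − (31.63−15.57) = 19.76 − 16.06 = 3.70; fold change = 2^-3.70 = 0.077
DUSP7: ΔΔCt = (22.12−15.43) − (20.32−15.57) = 6.69 − 4.75 = 1.94; fold change = 2^-1.94 = 0.261
MCL9 has the largest |ΔΔCt| = 4.25.

0.053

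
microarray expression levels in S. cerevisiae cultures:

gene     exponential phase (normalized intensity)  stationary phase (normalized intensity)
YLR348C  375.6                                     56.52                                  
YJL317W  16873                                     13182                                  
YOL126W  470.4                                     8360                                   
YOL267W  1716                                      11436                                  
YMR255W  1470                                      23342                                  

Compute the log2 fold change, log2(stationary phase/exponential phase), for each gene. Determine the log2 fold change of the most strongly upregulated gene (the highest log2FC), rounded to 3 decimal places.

log2(56.52/375.6) = -2.732  (YLR348C)
log2(13182/16873) = -0.356  (YJL317W)
log2(8360/470.4) = 4.152  (YOL126W)
log2(11436/1716) = 2.736  (YOL267W)
log2(23342/1470) = 3.989  (YMR255W)
YOL126W is most strongly upregulated.

4.152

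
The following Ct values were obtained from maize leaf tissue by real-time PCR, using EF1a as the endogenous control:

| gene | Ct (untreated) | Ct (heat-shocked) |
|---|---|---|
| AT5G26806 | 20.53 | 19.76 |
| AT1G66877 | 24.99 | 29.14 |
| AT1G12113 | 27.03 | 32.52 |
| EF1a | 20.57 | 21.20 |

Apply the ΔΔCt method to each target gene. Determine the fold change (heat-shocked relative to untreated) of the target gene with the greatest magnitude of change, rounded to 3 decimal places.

AT5G26806: ΔΔCt = (19.76−21.20) − (20.53−20.57) = -1.44 − (-0.04) = -1.40; fold change = 2^1.40 = 2.639
AT1G66877: ΔΔCt = (29.14−21.20) − (24.99−20.57) = 7.94 − 4.42 = 3.52; fold change = 2^-3.52 = 0.087
AT1G12113: ΔΔCt = (32.52−21.20) − (27.03−20.57) = 11.32 − 6.46 = 4.86; fold change = 2^-4.86 = 0.034
AT1G12113 has the largest |ΔΔCt| = 4.86.

0.034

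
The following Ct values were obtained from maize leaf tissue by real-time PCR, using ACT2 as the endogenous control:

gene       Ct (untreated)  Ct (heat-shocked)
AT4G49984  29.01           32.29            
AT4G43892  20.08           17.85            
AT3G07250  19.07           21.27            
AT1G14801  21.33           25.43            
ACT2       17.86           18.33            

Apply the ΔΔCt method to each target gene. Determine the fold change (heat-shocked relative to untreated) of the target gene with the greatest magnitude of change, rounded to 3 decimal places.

0.081

AT4G49984: ΔΔCt = (32.29−18.33) − (29.01−17.86) = 13.96 − 11.15 = 2.81; fold change = 2^-2.81 = 0.143
AT4G43892: ΔΔCt = (17.85−18.33) − (20.08−17.86) = -0.48 − 2.22 = -2.70; fold change = 2^2.70 = 6.498
AT3G07250: ΔΔCt = (21.27−18.33) − (19.07−17.86) = 2.94 − 1.21 = 1.73; fold change = 2^-1.73 = 0.301
AT1G14801: ΔΔCt = (25.43−18.33) − (21.33−17.86) = 7.10 − 3.47 = 3.63; fold change = 2^-3.63 = 0.081
AT1G14801 has the largest |ΔΔCt| = 3.63.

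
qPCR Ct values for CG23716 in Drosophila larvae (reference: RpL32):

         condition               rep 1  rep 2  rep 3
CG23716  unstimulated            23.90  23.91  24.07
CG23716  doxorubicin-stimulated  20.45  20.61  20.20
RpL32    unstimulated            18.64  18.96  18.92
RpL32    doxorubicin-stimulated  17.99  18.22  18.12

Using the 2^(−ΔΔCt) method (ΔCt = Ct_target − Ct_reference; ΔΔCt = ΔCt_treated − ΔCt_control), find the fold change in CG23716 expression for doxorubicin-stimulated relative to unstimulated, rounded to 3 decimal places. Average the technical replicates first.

7.013

Mean Ct: CG23716 unstimulated 23.960; CG23716 doxorubicin-stimulated 20.420; RpL32 unstimulated 18.840; RpL32 doxorubicin-stimulated 18.110
ΔCt(unstimulated) = 23.960 − 18.840 = 5.120
ΔCt(doxorubicin-stimulated) = 20.420 − 18.110 = 2.310
ΔΔCt = 2.310 − 5.120 = -2.810
Fold change = 2^(−(-2.810)) = 2^2.810 = 7.0128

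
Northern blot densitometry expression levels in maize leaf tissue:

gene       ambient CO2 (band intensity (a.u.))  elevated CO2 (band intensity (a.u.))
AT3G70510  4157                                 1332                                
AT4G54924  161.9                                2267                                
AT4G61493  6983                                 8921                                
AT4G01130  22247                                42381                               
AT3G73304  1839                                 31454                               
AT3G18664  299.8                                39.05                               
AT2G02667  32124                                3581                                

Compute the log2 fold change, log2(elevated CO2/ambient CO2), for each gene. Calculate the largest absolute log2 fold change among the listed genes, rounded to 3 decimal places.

log2(1332/4157) = -1.642  (AT3G70510)
log2(2267/161.9) = 3.808  (AT4G54924)
log2(8921/6983) = 0.353  (AT4G61493)
log2(42381/22247) = 0.930  (AT4G01130)
log2(31454/1839) = 4.096  (AT3G73304)
log2(39.05/299.8) = -2.941  (AT3G18664)
log2(3581/32124) = -3.165  (AT2G02667)
The largest magnitude belongs to AT3G73304.

4.096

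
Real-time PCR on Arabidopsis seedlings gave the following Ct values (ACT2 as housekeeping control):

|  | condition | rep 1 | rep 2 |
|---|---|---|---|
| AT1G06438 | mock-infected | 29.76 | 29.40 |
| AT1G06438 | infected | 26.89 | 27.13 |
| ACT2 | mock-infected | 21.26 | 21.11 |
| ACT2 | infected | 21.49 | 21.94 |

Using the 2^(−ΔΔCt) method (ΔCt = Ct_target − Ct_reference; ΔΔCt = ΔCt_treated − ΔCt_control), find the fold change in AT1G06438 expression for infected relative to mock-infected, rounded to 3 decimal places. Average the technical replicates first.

Mean Ct: AT1G06438 mock-infected 29.580; AT1G06438 infected 27.010; ACT2 mock-infected 21.185; ACT2 infected 21.715
ΔCt(mock-infected) = 29.580 − 21.185 = 8.395
ΔCt(infected) = 27.010 − 21.715 = 5.295
ΔΔCt = 5.295 − 8.395 = -3.100
Fold change = 2^(−(-3.100)) = 2^3.100 = 8.5742

8.574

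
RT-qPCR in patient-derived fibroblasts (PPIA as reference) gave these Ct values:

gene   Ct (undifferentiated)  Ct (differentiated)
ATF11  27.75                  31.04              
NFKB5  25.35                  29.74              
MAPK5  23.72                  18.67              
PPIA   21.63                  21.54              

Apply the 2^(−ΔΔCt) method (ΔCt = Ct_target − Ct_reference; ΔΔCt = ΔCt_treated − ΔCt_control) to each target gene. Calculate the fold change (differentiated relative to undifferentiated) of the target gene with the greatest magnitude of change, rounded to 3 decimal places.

ATF11: ΔΔCt = (31.04−21.54) − (27.75−21.63) = 9.50 − 6.12 = 3.38; fold change = 2^-3.38 = 0.096
NFKB5: ΔΔCt = (29.74−21.54) − (25.35−21.63) = 8.20 − 3.72 = 4.48; fold change = 2^-4.48 = 0.045
MAPK5: ΔΔCt = (18.67−21.54) − (23.72−21.63) = -2.87 − 2.09 = -4.96; fold change = 2^4.96 = 31.125
MAPK5 has the largest |ΔΔCt| = 4.96.

31.125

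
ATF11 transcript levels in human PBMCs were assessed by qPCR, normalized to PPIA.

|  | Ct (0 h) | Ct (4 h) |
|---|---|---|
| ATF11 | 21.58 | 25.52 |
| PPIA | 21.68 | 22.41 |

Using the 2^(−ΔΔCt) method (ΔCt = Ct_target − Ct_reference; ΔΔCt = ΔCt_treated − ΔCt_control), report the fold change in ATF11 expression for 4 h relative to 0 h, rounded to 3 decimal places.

0.108

ΔCt(0 h) = 21.580 − 21.680 = -0.100
ΔCt(4 h) = 25.520 − 22.410 = 3.110
ΔΔCt = 3.110 − (-0.100) = 3.210
Fold change = 2^(−3.210) = 0.1081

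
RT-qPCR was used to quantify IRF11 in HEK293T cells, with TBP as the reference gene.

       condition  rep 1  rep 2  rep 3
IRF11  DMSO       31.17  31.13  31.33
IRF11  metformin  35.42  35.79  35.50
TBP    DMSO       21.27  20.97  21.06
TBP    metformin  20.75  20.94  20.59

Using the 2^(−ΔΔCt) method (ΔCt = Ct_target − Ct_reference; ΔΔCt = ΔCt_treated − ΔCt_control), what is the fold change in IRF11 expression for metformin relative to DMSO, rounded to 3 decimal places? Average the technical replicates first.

Mean Ct: IRF11 DMSO 31.210; IRF11 metformin 35.570; TBP DMSO 21.100; TBP metformin 20.760
ΔCt(DMSO) = 31.210 − 21.100 = 10.110
ΔCt(metformin) = 35.570 − 20.760 = 14.810
ΔΔCt = 14.810 − 10.110 = 4.700
Fold change = 2^(−4.700) = 0.0385

0.038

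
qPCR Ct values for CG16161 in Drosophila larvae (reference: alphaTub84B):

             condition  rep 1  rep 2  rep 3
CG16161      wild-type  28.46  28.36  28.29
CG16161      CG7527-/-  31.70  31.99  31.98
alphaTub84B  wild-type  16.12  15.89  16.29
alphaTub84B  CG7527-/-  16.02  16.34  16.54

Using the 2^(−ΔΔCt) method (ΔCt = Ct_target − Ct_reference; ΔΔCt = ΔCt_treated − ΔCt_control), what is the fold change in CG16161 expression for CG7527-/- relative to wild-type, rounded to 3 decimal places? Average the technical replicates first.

0.100

Mean Ct: CG16161 wild-type 28.370; CG16161 CG7527-/- 31.890; alphaTub84B wild-type 16.100; alphaTub84B CG7527-/- 16.300
ΔCt(wild-type) = 28.370 − 16.100 = 12.270
ΔCt(CG7527-/-) = 31.890 − 16.300 = 15.590
ΔΔCt = 15.590 − 12.270 = 3.320
Fold change = 2^(−3.320) = 0.1001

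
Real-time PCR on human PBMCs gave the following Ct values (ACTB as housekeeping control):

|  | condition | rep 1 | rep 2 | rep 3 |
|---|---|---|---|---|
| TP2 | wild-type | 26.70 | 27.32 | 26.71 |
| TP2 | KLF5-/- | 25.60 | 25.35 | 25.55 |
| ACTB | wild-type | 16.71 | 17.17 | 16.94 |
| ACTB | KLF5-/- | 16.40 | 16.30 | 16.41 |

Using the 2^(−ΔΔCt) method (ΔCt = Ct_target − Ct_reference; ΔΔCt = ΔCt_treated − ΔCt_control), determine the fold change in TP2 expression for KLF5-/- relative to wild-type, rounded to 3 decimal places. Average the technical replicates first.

1.790

Mean Ct: TP2 wild-type 26.910; TP2 KLF5-/- 25.500; ACTB wild-type 16.940; ACTB KLF5-/- 16.370
ΔCt(wild-type) = 26.910 − 16.940 = 9.970
ΔCt(KLF5-/-) = 25.500 − 16.370 = 9.130
ΔΔCt = 9.130 − 9.970 = -0.840
Fold change = 2^(−(-0.840)) = 2^0.840 = 1.7901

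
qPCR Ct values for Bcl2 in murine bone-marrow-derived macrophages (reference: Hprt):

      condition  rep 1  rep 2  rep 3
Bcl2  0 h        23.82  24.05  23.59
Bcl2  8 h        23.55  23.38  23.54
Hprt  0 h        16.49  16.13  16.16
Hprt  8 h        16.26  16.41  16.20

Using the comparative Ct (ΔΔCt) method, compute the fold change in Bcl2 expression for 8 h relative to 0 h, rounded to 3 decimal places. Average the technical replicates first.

1.283

Mean Ct: Bcl2 0 h 23.820; Bcl2 8 h 23.490; Hprt 0 h 16.260; Hprt 8 h 16.290
ΔCt(0 h) = 23.820 − 16.260 = 7.560
ΔCt(8 h) = 23.490 − 16.290 = 7.200
ΔΔCt = 7.200 − 7.560 = -0.360
Fold change = 2^(−(-0.360)) = 2^0.360 = 1.2834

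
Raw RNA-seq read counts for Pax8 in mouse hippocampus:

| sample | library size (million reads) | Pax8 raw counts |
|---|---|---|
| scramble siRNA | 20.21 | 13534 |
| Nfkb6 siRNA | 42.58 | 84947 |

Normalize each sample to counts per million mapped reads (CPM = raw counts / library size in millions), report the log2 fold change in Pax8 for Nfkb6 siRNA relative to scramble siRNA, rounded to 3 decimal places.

CPM(scramble siRNA) = 13534 / 20.21 = 669.6685
CPM(Nfkb6 siRNA) = 84947 / 42.58 = 1994.9977
Fold change = 1994.9977 / 669.6685 = 2.97908
log2(2.97908) = 1.5749

1.575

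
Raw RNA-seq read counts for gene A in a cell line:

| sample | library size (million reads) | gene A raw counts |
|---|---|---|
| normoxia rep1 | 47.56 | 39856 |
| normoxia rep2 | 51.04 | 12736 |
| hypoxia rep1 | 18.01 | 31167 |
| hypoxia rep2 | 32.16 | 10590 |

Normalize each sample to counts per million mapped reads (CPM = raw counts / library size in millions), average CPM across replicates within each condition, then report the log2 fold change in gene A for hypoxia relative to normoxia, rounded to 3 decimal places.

CPM(normoxia rep1) = 39856 / 47.56 = 838.0151
CPM(normoxia rep2) = 12736 / 51.04 = 249.5298
CPM(hypoxia rep1) = 31167 / 18.01 = 1730.5386
CPM(hypoxia rep2) = 10590 / 32.16 = 329.2910
mean CPM(normoxia) = 543.7725; mean CPM(hypoxia) = 1029.9148
Fold change = 1029.9148 / 543.7725 = 1.89402
log2(1.89402) = 0.9215

0.921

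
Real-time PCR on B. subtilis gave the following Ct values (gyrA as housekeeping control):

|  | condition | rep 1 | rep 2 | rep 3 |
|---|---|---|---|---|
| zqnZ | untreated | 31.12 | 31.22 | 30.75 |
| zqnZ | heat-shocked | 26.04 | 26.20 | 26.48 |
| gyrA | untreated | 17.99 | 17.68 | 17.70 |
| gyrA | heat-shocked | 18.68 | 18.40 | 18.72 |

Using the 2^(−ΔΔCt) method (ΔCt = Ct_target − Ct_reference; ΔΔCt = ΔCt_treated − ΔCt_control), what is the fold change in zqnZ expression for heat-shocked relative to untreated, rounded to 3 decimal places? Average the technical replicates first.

48.503

Mean Ct: zqnZ untreated 31.030; zqnZ heat-shocked 26.240; gyrA untreated 17.790; gyrA heat-shocked 18.600
ΔCt(untreated) = 31.030 − 17.790 = 13.240
ΔCt(heat-shocked) = 26.240 − 18.600 = 7.640
ΔΔCt = 7.640 − 13.240 = -5.600
Fold change = 2^(−(-5.600)) = 2^5.600 = 48.5029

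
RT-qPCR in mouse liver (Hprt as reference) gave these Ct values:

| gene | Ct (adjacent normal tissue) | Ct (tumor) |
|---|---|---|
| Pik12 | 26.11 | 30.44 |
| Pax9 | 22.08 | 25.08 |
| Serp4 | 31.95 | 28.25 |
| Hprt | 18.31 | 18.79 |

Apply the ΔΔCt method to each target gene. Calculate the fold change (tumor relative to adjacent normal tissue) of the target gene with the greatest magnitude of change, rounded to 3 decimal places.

Pik12: ΔΔCt = (30.44−18.79) − (26.11−18.31) = 11.65 − 7.80 = 3.85; fold change = 2^-3.85 = 0.069
Pax9: ΔΔCt = (25.08−18.79) − (22.08−18.31) = 6.29 − 3.77 = 2.52; fold change = 2^-2.52 = 0.174
Serp4: ΔΔCt = (28.25−18.79) − (31.95−18.31) = 9.46 − 13.64 = -4.18; fold change = 2^4.18 = 18.126
Serp4 has the largest |ΔΔCt| = 4.18.

18.126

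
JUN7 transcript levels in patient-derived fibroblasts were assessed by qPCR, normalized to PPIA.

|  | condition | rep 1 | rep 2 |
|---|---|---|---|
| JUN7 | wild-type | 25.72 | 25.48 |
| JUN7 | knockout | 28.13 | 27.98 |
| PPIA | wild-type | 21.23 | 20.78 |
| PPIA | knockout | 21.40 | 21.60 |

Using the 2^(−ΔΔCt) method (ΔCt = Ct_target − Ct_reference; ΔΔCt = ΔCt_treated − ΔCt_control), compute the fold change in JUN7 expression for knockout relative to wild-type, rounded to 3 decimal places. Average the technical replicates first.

Mean Ct: JUN7 wild-type 25.600; JUN7 knockout 28.055; PPIA wild-type 21.005; PPIA knockout 21.500
ΔCt(wild-type) = 25.600 − 21.005 = 4.595
ΔCt(knockout) = 28.055 − 21.500 = 6.555
ΔΔCt = 6.555 − 4.595 = 1.960
Fold change = 2^(−1.960) = 0.2570

0.257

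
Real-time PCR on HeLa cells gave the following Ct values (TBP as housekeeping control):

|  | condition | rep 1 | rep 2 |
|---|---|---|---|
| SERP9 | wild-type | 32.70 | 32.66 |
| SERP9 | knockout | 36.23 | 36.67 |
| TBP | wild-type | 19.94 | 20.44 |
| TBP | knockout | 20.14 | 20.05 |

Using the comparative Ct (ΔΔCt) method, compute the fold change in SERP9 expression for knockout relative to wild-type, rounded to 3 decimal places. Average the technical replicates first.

0.069

Mean Ct: SERP9 wild-type 32.680; SERP9 knockout 36.450; TBP wild-type 20.190; TBP knockout 20.095
ΔCt(wild-type) = 32.680 − 20.190 = 12.490
ΔCt(knockout) = 36.450 − 20.095 = 16.355
ΔΔCt = 16.355 − 12.490 = 3.865
Fold change = 2^(−3.865) = 0.0686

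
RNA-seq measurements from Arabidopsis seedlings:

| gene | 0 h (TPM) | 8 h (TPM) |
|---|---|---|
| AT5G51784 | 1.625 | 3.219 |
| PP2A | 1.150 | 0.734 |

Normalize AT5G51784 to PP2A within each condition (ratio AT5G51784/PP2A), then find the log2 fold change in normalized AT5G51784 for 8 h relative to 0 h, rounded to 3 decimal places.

AT5G51784/PP2A (0 h) = 1.625 / 1.150 = 1.413
AT5G51784/PP2A (8 h) = 3.219 / 0.734 = 4.3856
Fold change = 4.3856 / 1.413 = 3.1036
log2(3.1036) = 1.6340

1.634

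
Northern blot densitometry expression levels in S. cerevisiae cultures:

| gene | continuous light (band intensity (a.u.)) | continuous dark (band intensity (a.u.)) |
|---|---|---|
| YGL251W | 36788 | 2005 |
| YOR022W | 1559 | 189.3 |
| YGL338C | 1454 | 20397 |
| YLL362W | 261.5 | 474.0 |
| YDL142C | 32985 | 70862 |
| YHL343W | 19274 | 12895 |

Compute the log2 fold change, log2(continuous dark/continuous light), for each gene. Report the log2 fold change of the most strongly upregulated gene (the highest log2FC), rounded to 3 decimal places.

3.810

log2(2005/36788) = -4.198  (YGL251W)
log2(189.3/1559) = -3.042  (YOR022W)
log2(20397/1454) = 3.810  (YGL338C)
log2(474.0/261.5) = 0.858  (YLL362W)
log2(70862/32985) = 1.103  (YDL142C)
log2(12895/19274) = -0.580  (YHL343W)
YGL338C is most strongly upregulated.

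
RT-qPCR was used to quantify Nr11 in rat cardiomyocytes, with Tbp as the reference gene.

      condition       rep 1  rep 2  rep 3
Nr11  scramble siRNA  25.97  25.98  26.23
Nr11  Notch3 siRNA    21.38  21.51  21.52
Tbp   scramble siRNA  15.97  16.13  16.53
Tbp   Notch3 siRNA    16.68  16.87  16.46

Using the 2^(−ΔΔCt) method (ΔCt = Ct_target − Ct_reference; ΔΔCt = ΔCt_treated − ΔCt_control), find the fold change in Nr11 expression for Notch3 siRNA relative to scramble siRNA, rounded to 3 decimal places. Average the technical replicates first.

33.128

Mean Ct: Nr11 scramble siRNA 26.060; Nr11 Notch3 siRNA 21.470; Tbp scramble siRNA 16.210; Tbp Notch3 siRNA 16.670
ΔCt(scramble siRNA) = 26.060 − 16.210 = 9.850
ΔCt(Notch3 siRNA) = 21.470 − 16.670 = 4.800
ΔΔCt = 4.800 − 9.850 = -5.050
Fold change = 2^(−(-5.050)) = 2^5.050 = 33.1285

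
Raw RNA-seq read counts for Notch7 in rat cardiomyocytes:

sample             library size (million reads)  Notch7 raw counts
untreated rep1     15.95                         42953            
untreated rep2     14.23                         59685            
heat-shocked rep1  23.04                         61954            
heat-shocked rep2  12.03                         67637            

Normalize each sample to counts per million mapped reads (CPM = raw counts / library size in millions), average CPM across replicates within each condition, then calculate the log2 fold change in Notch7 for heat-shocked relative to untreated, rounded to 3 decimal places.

0.271

CPM(untreated rep1) = 42953 / 15.95 = 2692.9781
CPM(untreated rep2) = 59685 / 14.23 = 4194.3078
CPM(heat-shocked rep1) = 61954 / 23.04 = 2688.9757
CPM(heat-shocked rep2) = 67637 / 12.03 = 5622.3608
mean CPM(untreated) = 3443.6429; mean CPM(heat-shocked) = 4155.6682
Fold change = 4155.6682 / 3443.6429 = 1.20677
log2(1.20677) = 0.2711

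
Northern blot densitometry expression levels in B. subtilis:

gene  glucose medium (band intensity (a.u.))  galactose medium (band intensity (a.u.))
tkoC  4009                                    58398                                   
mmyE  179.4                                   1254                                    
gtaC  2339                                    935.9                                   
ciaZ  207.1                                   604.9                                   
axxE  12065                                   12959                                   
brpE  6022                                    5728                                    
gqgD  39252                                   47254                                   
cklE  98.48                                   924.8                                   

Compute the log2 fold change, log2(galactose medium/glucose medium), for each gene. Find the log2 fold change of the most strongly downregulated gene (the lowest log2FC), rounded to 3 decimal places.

-1.321

log2(58398/4009) = 3.865  (tkoC)
log2(1254/179.4) = 2.805  (mmyE)
log2(935.9/2339) = -1.321  (gtaC)
log2(604.9/207.1) = 1.546  (ciaZ)
log2(12959/12065) = 0.103  (axxE)
log2(5728/6022) = -0.072  (brpE)
log2(47254/39252) = 0.268  (gqgD)
log2(924.8/98.48) = 3.231  (cklE)
gtaC is most strongly downregulated.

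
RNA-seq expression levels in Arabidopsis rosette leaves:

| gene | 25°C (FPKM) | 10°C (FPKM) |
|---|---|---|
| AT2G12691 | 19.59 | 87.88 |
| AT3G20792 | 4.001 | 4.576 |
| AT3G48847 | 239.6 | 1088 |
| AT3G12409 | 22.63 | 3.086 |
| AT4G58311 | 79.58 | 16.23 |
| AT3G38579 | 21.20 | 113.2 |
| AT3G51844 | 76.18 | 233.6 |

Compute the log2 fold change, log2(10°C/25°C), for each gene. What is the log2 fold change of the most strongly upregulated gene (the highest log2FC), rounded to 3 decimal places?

2.417

log2(87.88/19.59) = 2.165  (AT2G12691)
log2(4.576/4.001) = 0.194  (AT3G20792)
log2(1088/239.6) = 2.183  (AT3G48847)
log2(3.086/22.63) = -2.874  (AT3G12409)
log2(16.23/79.58) = -2.294  (AT4G58311)
log2(113.2/21.20) = 2.417  (AT3G38579)
log2(233.6/76.18) = 1.617  (AT3G51844)
AT3G38579 is most strongly upregulated.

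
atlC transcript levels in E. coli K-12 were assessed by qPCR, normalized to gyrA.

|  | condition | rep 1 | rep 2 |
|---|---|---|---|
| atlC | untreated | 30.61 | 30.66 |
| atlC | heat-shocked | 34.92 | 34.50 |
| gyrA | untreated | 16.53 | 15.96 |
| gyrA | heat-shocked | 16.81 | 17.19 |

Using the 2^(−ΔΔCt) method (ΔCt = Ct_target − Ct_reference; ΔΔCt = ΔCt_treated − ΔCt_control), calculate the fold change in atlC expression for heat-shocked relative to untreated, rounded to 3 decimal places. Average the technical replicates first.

Mean Ct: atlC untreated 30.635; atlC heat-shocked 34.710; gyrA untreated 16.245; gyrA heat-shocked 17.000
ΔCt(untreated) = 30.635 − 16.245 = 14.390
ΔCt(heat-shocked) = 34.710 − 17.000 = 17.710
ΔΔCt = 17.710 − 14.390 = 3.320
Fold change = 2^(−3.320) = 0.1001

0.100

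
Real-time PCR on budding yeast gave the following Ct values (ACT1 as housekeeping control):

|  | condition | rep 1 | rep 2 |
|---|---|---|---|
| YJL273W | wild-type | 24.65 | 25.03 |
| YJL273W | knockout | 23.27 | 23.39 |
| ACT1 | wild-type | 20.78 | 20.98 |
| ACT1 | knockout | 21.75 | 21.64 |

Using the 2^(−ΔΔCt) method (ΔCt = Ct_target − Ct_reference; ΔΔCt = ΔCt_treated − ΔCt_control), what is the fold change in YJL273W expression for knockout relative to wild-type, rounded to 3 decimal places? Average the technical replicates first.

5.011

Mean Ct: YJL273W wild-type 24.840; YJL273W knockout 23.330; ACT1 wild-type 20.880; ACT1 knockout 21.695
ΔCt(wild-type) = 24.840 − 20.880 = 3.960
ΔCt(knockout) = 23.330 − 21.695 = 1.635
ΔΔCt = 1.635 − 3.960 = -2.325
Fold change = 2^(−(-2.325)) = 2^2.325 = 5.0107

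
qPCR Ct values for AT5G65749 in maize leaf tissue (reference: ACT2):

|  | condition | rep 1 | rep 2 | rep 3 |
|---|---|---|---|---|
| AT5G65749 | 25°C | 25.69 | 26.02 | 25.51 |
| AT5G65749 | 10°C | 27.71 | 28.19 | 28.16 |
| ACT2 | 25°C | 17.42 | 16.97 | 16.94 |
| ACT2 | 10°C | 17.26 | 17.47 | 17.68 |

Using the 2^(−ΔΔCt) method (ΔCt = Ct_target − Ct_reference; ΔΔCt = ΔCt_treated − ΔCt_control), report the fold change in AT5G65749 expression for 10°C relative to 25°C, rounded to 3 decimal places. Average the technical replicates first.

Mean Ct: AT5G65749 25°C 25.740; AT5G65749 10°C 28.020; ACT2 25°C 17.110; ACT2 10°C 17.470
ΔCt(25°C) = 25.740 − 17.110 = 8.630
ΔCt(10°C) = 28.020 − 17.470 = 10.550
ΔΔCt = 10.550 − 8.630 = 1.920
Fold change = 2^(−1.920) = 0.2643

0.264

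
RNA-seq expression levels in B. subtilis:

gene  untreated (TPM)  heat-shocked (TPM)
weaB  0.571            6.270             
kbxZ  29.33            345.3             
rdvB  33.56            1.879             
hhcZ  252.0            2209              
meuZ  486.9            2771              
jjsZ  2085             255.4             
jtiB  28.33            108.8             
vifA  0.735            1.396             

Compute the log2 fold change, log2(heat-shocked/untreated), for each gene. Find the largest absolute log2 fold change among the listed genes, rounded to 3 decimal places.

log2(6.270/0.571) = 3.457  (weaB)
log2(345.3/29.33) = 3.557  (kbxZ)
log2(1.879/33.56) = -4.159  (rdvB)
log2(2209/252.0) = 3.132  (hhcZ)
log2(2771/486.9) = 2.509  (meuZ)
log2(255.4/2085) = -3.029  (jjsZ)
log2(108.8/28.33) = 1.941  (jtiB)
log2(1.396/0.735) = 0.925  (vifA)
The largest magnitude belongs to rdvB.

4.159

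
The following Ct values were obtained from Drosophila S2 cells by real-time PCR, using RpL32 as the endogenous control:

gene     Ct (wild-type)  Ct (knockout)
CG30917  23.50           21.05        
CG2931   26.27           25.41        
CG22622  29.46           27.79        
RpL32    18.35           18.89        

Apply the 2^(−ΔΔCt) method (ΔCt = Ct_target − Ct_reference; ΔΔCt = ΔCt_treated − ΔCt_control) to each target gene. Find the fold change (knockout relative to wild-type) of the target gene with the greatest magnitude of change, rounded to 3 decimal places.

7.945

CG30917: ΔΔCt = (21.05−18.89) − (23.50−18.35) = 2.16 − 5.15 = -2.99; fold change = 2^2.99 = 7.945
CG2931: ΔΔCt = (25.41−18.89) − (26.27−18.35) = 6.52 − 7.92 = -1.40; fold change = 2^1.40 = 2.639
CG22622: ΔΔCt = (27.79−18.89) − (29.46−18.35) = 8.90 − 11.11 = -2.21; fold change = 2^2.21 = 4.627
CG30917 has the largest |ΔΔCt| = 2.99.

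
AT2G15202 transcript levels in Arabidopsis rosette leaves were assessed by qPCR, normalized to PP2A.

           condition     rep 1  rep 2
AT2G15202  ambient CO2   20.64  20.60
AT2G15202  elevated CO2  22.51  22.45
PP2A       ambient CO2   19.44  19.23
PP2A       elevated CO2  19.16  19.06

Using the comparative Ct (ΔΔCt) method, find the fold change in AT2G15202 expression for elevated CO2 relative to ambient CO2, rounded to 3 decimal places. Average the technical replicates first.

Mean Ct: AT2G15202 ambient CO2 20.620; AT2G15202 elevated CO2 22.480; PP2A ambient CO2 19.335; PP2A elevated CO2 19.110
ΔCt(ambient CO2) = 20.620 − 19.335 = 1.285
ΔCt(elevated CO2) = 22.480 − 19.110 = 3.370
ΔΔCt = 3.370 − 1.285 = 2.085
Fold change = 2^(−2.085) = 0.2357

0.236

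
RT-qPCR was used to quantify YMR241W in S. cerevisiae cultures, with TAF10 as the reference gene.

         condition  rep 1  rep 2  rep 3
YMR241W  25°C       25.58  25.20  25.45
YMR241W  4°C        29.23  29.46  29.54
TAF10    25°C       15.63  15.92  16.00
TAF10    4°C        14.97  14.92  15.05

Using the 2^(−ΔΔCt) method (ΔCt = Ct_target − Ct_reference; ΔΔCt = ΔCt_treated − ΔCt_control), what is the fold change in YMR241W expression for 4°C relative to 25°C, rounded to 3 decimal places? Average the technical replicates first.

Mean Ct: YMR241W 25°C 25.410; YMR241W 4°C 29.410; TAF10 25°C 15.850; TAF10 4°C 14.980
ΔCt(25°C) = 25.410 − 15.850 = 9.560
ΔCt(4°C) = 29.410 − 14.980 = 14.430
ΔΔCt = 14.430 − 9.560 = 4.870
Fold change = 2^(−4.870) = 0.0342

0.034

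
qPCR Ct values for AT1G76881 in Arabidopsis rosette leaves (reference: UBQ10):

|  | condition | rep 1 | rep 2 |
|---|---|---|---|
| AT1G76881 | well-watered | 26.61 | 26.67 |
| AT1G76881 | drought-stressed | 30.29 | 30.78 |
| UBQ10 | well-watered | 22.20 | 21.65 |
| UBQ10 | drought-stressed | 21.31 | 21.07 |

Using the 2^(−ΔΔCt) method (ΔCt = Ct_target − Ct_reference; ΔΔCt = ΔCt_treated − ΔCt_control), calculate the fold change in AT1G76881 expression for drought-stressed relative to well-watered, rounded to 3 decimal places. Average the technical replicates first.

0.040

Mean Ct: AT1G76881 well-watered 26.640; AT1G76881 drought-stressed 30.535; UBQ10 well-watered 21.925; UBQ10 drought-stressed 21.190
ΔCt(well-watered) = 26.640 − 21.925 = 4.715
ΔCt(drought-stressed) = 30.535 − 21.190 = 9.345
ΔΔCt = 9.345 − 4.715 = 4.630
Fold change = 2^(−4.630) = 0.0404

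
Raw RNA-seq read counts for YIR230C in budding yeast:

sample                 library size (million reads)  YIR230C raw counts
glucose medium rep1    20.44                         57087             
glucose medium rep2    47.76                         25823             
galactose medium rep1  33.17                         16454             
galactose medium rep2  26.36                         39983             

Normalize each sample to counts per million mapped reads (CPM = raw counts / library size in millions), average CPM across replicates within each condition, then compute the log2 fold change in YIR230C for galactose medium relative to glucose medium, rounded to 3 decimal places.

CPM(glucose medium rep1) = 57087 / 20.44 = 2792.9061
CPM(glucose medium rep2) = 25823 / 47.76 = 540.6826
CPM(galactose medium rep1) = 16454 / 33.17 = 496.0506
CPM(galactose medium rep2) = 39983 / 26.36 = 1516.8058
mean CPM(glucose medium) = 1666.7943; mean CPM(galactose medium) = 1006.4282
Fold change = 1006.4282 / 1666.7943 = 0.60381
log2(0.60381) = -0.7278

-0.728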